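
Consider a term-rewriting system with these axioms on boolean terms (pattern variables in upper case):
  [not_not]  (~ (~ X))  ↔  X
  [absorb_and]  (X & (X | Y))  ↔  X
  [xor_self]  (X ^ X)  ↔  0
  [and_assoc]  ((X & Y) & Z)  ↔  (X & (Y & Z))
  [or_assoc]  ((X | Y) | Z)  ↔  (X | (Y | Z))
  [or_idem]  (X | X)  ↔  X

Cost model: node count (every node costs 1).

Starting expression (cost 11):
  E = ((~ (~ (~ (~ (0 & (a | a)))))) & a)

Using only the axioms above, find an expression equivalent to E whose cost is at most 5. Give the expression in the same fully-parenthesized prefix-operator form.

step 1: not_not (→) rewrites (~ (~ (0 & (a | a)))) into (0 & (a | a)), now ((~ (~ (0 & (a | a)))) & a)
step 2: not_not (→) rewrites (~ (~ (0 & (a | a)))) into (0 & (a | a)), now ((0 & (a | a)) & a)
step 3: or_idem (→) rewrites (a | a) into a, reaching cost 5 (bound 5)

((0 & a) & a)   [cost 5]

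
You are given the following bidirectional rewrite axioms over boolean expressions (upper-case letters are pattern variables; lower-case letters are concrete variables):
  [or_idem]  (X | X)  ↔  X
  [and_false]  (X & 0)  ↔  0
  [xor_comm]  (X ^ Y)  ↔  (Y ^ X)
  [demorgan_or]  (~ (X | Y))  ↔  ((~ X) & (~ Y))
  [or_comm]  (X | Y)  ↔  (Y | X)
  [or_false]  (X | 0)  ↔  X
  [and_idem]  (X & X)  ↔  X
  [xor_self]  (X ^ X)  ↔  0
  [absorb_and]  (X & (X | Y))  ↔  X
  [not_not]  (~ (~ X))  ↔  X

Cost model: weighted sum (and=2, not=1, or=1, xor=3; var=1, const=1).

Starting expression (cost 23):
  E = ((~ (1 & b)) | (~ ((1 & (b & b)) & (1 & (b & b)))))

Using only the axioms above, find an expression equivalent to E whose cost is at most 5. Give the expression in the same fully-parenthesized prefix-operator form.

(~ (1 & b))   [cost 5]

step 1: and_idem (→) rewrites ((1 & (b & b)) & (1 & (b & b))) into (1 & (b & b)), now ((~ (1 & b)) | (~ (1 & (b & b))))
step 2: and_idem (→) rewrites (b & b) into b, now ((~ (1 & b)) | (~ (1 & b)))
step 3: or_idem (→) rewrites ((~ (1 & b)) | (~ (1 & b))) into (~ (1 & b)), reaching cost 5 (bound 5)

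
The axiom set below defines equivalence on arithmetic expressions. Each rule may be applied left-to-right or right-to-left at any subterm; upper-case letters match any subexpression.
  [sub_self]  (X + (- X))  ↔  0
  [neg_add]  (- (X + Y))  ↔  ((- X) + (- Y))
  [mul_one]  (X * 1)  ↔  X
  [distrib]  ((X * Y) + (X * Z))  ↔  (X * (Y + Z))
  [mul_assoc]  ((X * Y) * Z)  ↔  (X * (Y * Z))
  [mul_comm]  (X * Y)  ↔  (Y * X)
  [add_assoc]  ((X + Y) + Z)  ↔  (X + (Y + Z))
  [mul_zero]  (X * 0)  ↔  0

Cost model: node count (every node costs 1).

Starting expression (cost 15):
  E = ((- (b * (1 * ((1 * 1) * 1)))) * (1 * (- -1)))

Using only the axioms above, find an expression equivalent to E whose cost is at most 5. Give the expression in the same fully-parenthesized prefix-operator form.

1. [mul_one →] (1 * 1)  →  1;  E = ((- (b * (1 * (1 * 1)))) * (1 * (- -1)))
2. [mul_one →] (1 * 1)  →  1;  E = ((- (b * (1 * 1))) * (1 * (- -1)))
3. [mul_comm →] (1 * (- -1))  →  ((- -1) * 1);  E = ((- (b * (1 * 1))) * ((- -1) * 1))
4. [mul_one →] (1 * 1)  →  1;  E = ((- (b * 1)) * ((- -1) * 1))
5. [mul_one →] ((- -1) * 1)  →  (- -1);  E = ((- (b * 1)) * (- -1))
6. [mul_comm →] ((- (b * 1)) * (- -1))  →  ((- -1) * (- (b * 1)))
7. [mul_one →] (b * 1)  →  b;  cost 5 ≤ 5, done

((- -1) * (- b))   [cost 5]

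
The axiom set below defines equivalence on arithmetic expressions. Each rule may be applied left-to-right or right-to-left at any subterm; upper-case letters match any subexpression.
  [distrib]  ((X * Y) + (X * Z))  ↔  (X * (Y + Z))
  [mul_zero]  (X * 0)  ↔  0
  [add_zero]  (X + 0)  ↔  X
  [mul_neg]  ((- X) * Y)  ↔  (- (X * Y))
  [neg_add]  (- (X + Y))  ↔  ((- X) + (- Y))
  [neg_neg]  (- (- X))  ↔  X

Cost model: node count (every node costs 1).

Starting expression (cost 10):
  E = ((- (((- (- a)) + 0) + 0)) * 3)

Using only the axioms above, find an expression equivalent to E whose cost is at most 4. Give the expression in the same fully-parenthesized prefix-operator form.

((- a) * 3)   [cost 4]

step 1: add_zero (→) rewrites ((- (- a)) + 0) into (- (- a)), now ((- ((- (- a)) + 0)) * 3)
step 2: add_zero (→) rewrites ((- (- a)) + 0) into (- (- a)), now ((- (- (- a))) * 3)
step 3: neg_neg (→) rewrites (- (- (- a))) into (- a), reaching cost 4 (bound 4)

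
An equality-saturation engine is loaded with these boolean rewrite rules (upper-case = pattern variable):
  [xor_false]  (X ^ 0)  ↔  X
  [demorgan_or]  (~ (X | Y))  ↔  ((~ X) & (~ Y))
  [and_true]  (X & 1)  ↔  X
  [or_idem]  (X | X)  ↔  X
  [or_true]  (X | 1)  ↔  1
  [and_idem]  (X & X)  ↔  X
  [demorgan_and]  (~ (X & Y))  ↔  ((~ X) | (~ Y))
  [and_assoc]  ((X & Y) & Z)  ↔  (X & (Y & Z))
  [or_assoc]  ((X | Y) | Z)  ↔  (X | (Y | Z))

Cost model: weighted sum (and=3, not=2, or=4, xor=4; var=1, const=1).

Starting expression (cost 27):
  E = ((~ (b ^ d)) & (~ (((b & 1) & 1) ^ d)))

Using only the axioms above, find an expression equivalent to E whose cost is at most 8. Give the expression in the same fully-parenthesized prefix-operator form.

1. [and_true →] (b & 1)  →  b;  E = ((~ (b ^ d)) & (~ ((b & 1) ^ d)))
2. [and_true →] (b & 1)  →  b;  E = ((~ (b ^ d)) & (~ (b ^ d)))
3. [and_idem →] ((~ (b ^ d)) & (~ (b ^ d)))  →  (~ (b ^ d));  cost 8 ≤ 8, done

(~ (b ^ d))   [cost 8]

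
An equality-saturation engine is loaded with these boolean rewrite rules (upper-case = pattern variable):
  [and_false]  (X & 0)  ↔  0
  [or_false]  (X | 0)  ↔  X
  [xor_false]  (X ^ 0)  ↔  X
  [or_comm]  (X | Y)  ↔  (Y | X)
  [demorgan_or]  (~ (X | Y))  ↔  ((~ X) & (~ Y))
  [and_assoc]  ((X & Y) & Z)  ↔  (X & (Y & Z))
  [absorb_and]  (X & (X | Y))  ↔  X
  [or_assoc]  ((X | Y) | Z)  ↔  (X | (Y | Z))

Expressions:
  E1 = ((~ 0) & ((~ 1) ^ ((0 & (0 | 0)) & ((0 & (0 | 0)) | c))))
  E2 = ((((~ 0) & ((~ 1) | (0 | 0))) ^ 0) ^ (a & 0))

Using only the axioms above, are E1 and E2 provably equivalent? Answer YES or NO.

(1) ((0 & (0 | 0)) & ((0 & (0 | 0)) | c))  =[absorb_and →]=  (0 & (0 | 0))    ⊢ ((~ 0) & ((~ 1) ^ (0 & (0 | 0))))
(2) (0 & (0 | 0))  =[absorb_and →]=  0    ⊢ ((~ 0) & ((~ 1) ^ 0))
(3) ((~ 1) ^ 0)  =[xor_false →]=  (~ 1)    ⊢ ((~ 0) & (~ 1))
(4) (~ 1)  =[or_false ←]=  ((~ 1) | 0)    ⊢ ((~ 0) & ((~ 1) | 0))
(5) 0  =[or_false ←]=  (0 | 0)    ⊢ ((~ 0) & ((~ 1) | (0 | 0)))
(6) ((~ 0) & ((~ 1) | (0 | 0)))  =[xor_false ←]=  (((~ 0) & ((~ 1) | (0 | 0))) ^ 0)
(7) 0  =[and_false ←]=  (a & 0)    ⊢ (((~ 0) & ((~ 1) | (0 | 0))) ^ (a & 0))
(8) ((~ 0) & ((~ 1) | (0 | 0)))  =[xor_false ←]=  (((~ 0) & ((~ 1) | (0 | 0))) ^ 0)    ⊢ E2

YES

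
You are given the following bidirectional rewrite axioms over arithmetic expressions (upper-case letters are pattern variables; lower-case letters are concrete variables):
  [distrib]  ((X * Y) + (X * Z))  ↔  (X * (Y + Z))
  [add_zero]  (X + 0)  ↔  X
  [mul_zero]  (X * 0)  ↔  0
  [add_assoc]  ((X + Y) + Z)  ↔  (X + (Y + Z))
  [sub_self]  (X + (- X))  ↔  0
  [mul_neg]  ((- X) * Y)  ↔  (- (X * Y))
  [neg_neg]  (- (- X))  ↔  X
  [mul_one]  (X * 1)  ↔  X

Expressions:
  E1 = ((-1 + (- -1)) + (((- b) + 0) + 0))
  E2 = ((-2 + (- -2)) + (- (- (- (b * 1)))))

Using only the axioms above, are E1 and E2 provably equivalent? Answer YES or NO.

step 1: add_zero (→) rewrites (((- b) + 0) + 0) into ((- b) + 0), now ((-1 + (- -1)) + ((- b) + 0))
step 2: sub_self (→) rewrites (-1 + (- -1)) into 0, now (0 + ((- b) + 0))
step 3: add_zero (→) rewrites ((- b) + 0) into (- b), now (0 + (- b))
step 4: neg_neg (←) rewrites b into (- (- b)), now (0 + (- (- (- b))))
step 5: mul_one (←) rewrites b into (b * 1), now (0 + (- (- (- (b * 1)))))
step 6: sub_self (←) rewrites 0 into (-2 + (- -2)), which is E2

YES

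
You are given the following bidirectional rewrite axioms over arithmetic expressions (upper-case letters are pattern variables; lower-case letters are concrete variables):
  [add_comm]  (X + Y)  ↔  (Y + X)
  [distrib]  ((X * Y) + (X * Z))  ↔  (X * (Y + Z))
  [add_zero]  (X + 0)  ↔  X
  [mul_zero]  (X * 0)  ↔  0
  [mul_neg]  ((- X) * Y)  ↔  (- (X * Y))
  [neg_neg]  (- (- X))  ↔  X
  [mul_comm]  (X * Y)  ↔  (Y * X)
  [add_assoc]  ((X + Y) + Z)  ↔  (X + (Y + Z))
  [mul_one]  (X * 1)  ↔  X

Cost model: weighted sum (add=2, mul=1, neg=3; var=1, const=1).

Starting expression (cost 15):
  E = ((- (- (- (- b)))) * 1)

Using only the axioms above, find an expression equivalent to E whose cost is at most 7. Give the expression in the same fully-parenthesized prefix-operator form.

1. [mul_neg →] ((- (- (- (- b)))) * 1)  →  (- ((- (- (- b))) * 1))
2. [neg_neg →] (- (- (- b)))  →  (- b);  E = (- ((- b) * 1))
3. [mul_one →] ((- b) * 1)  →  (- b);  cost 7 ≤ 7, done

(- (- b))   [cost 7]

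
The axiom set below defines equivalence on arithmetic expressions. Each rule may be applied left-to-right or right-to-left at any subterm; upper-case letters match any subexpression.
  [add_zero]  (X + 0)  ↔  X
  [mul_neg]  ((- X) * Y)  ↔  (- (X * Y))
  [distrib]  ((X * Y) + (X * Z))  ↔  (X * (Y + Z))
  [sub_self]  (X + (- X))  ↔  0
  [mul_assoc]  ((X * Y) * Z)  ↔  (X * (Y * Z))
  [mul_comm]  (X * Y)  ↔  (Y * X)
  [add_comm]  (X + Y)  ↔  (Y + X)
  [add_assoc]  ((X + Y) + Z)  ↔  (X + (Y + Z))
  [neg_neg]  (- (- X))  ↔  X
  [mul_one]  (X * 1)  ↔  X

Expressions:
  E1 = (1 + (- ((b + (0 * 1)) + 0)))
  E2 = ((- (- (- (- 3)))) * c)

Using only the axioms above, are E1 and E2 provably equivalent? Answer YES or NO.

NO

All listed rules preserve value, hence provable equivalence implies equal values everywhere; look for a separating assignment.
b=0, c=0 gives E1 ↦ 1, E2 ↦ 0; values differ ⇒ not provably equivalent.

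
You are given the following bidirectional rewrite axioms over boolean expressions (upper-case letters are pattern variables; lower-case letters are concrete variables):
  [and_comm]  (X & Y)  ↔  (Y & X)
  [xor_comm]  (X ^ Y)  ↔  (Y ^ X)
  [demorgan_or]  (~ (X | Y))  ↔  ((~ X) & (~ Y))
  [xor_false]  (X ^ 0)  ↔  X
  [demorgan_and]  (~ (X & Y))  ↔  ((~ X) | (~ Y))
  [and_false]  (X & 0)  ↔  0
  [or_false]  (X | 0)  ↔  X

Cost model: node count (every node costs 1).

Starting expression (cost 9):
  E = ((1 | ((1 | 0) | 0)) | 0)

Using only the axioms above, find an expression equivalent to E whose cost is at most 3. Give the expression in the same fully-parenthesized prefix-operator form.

(1 | 1)   [cost 3]

step 1: or_false (→) rewrites (1 | 0) into 1, now ((1 | (1 | 0)) | 0)
step 2: or_false (→) rewrites ((1 | (1 | 0)) | 0) into (1 | (1 | 0))
step 3: or_false (→) rewrites (1 | 0) into 1, reaching cost 3 (bound 3)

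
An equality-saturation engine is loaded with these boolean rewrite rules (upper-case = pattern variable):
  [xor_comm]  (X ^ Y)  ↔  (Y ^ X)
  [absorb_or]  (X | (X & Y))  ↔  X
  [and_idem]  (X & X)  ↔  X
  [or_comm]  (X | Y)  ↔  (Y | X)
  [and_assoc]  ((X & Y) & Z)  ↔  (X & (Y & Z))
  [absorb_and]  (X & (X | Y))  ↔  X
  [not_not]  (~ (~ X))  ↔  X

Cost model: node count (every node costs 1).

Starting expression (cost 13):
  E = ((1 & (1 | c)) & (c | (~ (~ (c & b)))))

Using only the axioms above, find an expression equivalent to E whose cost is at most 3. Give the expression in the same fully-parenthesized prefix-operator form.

step 1: absorb_and (→) rewrites (1 & (1 | c)) into 1, now (1 & (c | (~ (~ (c & b)))))
step 2: not_not (→) rewrites (~ (~ (c & b))) into (c & b), now (1 & (c | (c & b)))
step 3: absorb_or (→) rewrites (c | (c & b)) into c, reaching cost 3 (bound 3)

(1 & c)   [cost 3]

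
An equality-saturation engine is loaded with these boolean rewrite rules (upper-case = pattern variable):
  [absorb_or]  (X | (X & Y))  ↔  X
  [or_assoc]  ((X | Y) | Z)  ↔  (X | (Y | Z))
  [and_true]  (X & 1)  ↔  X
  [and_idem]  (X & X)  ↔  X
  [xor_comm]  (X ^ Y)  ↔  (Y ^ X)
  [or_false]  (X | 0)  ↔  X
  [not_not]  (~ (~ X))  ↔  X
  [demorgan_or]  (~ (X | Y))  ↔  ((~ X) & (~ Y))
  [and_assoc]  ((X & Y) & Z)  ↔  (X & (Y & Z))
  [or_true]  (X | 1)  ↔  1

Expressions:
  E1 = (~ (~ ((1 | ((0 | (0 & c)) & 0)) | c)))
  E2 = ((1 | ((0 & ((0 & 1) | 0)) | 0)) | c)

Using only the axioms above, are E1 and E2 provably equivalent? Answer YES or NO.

YES

1. [not_not →] (~ (~ ((1 | ((0 | (0 & c)) & 0)) | c)))  →  ((1 | ((0 | (0 & c)) & 0)) | c)
2. [absorb_or →] (0 | (0 & c))  →  0;  E1 = ((1 | (0 & 0)) | c)
3. [or_false ←] (0 & 0)  →  ((0 & 0) | 0);  E1 = ((1 | ((0 & 0) | 0)) | c)
4. [and_true ←] 0  →  (0 & 1);  E1 = ((1 | ((0 & (0 & 1)) | 0)) | c)
5. [or_false ←] (0 & 1)  →  ((0 & 1) | 0);  this is E2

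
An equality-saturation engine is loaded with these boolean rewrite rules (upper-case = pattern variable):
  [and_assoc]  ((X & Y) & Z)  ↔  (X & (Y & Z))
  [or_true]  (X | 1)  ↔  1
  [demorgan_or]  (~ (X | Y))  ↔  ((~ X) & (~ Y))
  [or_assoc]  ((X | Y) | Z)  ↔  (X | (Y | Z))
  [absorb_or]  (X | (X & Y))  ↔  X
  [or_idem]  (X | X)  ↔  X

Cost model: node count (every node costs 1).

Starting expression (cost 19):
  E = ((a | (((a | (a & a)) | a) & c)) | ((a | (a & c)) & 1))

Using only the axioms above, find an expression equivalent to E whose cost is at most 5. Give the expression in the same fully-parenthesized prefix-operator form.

(a | (a & c))   [cost 5]

step 1: absorb_or (→) rewrites (a | (a & a)) into a, now ((a | ((a | a) & c)) | ((a | (a & c)) & 1))
step 2: or_idem (→) rewrites (a | a) into a, now ((a | (a & c)) | ((a | (a & c)) & 1))
step 3: absorb_or (→) rewrites ((a | (a & c)) | ((a | (a & c)) & 1)) into (a | (a & c)), reaching cost 5 (bound 5)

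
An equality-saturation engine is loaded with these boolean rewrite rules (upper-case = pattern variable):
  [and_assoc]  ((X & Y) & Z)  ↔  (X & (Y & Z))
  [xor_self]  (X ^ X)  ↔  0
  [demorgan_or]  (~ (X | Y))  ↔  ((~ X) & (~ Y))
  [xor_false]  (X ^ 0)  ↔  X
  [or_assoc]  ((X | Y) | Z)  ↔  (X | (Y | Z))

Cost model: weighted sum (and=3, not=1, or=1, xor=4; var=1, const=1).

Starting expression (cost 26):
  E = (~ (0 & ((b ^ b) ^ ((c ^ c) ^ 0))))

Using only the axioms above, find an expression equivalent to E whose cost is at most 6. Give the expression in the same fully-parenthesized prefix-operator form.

(~ (0 & 0))   [cost 6]

step 1: xor_false (→) rewrites ((c ^ c) ^ 0) into (c ^ c), now (~ (0 & ((b ^ b) ^ (c ^ c))))
step 2: xor_self (→) rewrites (c ^ c) into 0, now (~ (0 & ((b ^ b) ^ 0)))
step 3: xor_false (→) rewrites ((b ^ b) ^ 0) into (b ^ b), now (~ (0 & (b ^ b)))
step 4: xor_self (→) rewrites (b ^ b) into 0, reaching cost 6 (bound 6)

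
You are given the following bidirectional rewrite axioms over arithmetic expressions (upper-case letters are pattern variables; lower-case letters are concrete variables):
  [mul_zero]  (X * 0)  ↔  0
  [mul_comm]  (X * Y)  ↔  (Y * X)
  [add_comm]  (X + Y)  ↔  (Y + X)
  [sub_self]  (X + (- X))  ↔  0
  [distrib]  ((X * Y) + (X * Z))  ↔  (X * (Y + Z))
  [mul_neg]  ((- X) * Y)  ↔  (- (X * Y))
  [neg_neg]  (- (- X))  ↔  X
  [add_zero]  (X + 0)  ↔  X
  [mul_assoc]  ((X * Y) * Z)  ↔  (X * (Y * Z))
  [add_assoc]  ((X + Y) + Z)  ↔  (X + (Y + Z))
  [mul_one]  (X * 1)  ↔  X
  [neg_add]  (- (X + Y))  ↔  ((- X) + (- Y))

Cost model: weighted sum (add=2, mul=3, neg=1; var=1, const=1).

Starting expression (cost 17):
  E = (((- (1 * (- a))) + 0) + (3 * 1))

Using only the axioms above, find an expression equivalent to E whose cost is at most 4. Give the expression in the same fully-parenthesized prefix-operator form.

(1) ((- (1 * (- a))) + 0)  =[add_zero →]=  (- (1 * (- a)))    ⊢ ((- (1 * (- a))) + (3 * 1))
(2) (1 * (- a))  =[mul_comm →]=  ((- a) * 1)    ⊢ ((- ((- a) * 1)) + (3 * 1))
(3) ((- ((- a) * 1)) + (3 * 1))  =[add_comm →]=  ((3 * 1) + (- ((- a) * 1)))
(4) ((- a) * 1)  =[mul_one →]=  (- a)    ⊢ ((3 * 1) + (- (- a)))
(5) (3 * 1)  =[mul_one →]=  3    ⊢ (3 + (- (- a)))
(6) (- (- a))  =[neg_neg →]=  a    ⊢ cost 4, within 4

(3 + a)   [cost 4]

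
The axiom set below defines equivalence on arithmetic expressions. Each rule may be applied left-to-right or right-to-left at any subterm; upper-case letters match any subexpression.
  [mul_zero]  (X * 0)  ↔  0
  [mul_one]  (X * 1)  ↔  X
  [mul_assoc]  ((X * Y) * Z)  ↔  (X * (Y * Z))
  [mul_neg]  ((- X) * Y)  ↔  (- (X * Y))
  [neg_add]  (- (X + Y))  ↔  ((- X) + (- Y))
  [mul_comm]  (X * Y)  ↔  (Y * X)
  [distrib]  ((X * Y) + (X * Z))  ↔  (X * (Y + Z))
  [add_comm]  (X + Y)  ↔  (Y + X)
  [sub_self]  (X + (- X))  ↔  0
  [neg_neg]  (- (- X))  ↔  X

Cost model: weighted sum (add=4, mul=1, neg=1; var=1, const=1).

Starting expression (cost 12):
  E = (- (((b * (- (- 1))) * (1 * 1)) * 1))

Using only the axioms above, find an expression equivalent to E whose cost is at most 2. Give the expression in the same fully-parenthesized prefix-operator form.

(- b)   [cost 2]

1. [mul_one →] (((b * (- (- 1))) * (1 * 1)) * 1)  →  ((b * (- (- 1))) * (1 * 1));  E = (- ((b * (- (- 1))) * (1 * 1)))
2. [mul_one →] (1 * 1)  →  1;  E = (- ((b * (- (- 1))) * 1))
3. [neg_neg →] (- (- 1))  →  1;  E = (- ((b * 1) * 1))
4. [mul_one →] ((b * 1) * 1)  →  (b * 1);  E = (- (b * 1))
5. [mul_one →] (b * 1)  →  b;  cost 2 ≤ 2, done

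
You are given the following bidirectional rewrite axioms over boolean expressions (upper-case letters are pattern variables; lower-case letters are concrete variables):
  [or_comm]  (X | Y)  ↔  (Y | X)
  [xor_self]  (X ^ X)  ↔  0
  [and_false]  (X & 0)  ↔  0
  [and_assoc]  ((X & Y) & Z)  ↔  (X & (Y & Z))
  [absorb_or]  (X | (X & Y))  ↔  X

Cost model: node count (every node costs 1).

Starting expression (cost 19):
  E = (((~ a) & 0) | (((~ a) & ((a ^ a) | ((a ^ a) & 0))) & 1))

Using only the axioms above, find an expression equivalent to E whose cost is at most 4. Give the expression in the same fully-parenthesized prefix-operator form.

(1) ((a ^ a) | ((a ^ a) & 0))  =[absorb_or →]=  (a ^ a)    ⊢ (((~ a) & 0) | (((~ a) & (a ^ a)) & 1))
(2) (a ^ a)  =[xor_self →]=  0    ⊢ (((~ a) & 0) | (((~ a) & 0) & 1))
(3) (((~ a) & 0) | (((~ a) & 0) & 1))  =[absorb_or →]=  ((~ a) & 0)    ⊢ cost 4, within 4

((~ a) & 0)   [cost 4]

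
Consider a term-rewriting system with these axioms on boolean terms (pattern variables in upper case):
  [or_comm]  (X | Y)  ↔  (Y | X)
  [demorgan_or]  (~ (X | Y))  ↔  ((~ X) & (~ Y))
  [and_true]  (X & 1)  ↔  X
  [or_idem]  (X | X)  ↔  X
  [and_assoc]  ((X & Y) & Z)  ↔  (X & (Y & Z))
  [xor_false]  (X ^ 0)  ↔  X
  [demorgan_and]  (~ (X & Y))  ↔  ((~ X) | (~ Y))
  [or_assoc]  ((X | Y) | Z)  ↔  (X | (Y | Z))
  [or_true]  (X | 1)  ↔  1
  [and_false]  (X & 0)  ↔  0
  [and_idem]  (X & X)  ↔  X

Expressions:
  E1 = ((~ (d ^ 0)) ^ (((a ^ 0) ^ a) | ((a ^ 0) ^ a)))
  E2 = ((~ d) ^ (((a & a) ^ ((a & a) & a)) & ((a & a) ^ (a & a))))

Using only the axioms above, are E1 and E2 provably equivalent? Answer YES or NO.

YES

step 1: xor_false (→) rewrites (d ^ 0) into d, now ((~ d) ^ (((a ^ 0) ^ a) | ((a ^ 0) ^ a)))
step 2: or_idem (→) rewrites (((a ^ 0) ^ a) | ((a ^ 0) ^ a)) into ((a ^ 0) ^ a), now ((~ d) ^ ((a ^ 0) ^ a))
step 3: xor_false (→) rewrites (a ^ 0) into a, now ((~ d) ^ (a ^ a))
step 4: and_idem (←) rewrites a into (a & a), now ((~ d) ^ (a ^ (a & a)))
step 5: and_idem (←) rewrites a into (a & a), now ((~ d) ^ ((a & a) ^ (a & a)))
step 6: and_idem (←) rewrites ((a & a) ^ (a & a)) into (((a & a) ^ (a & a)) & ((a & a) ^ (a & a))), now ((~ d) ^ (((a & a) ^ (a & a)) & ((a & a) ^ (a & a))))
step 7: and_idem (←) rewrites a into (a & a), which is E2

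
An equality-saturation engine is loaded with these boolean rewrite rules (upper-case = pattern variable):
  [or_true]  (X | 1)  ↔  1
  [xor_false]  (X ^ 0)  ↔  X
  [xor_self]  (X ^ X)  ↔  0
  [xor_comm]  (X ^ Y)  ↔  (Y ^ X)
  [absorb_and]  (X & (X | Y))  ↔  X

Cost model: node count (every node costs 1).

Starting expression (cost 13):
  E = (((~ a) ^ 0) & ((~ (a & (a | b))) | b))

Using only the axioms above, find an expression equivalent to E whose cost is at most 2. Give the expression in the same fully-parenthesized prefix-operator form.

step 1: xor_false (→) rewrites ((~ a) ^ 0) into (~ a), now ((~ a) & ((~ (a & (a | b))) | b))
step 2: absorb_and (→) rewrites (a & (a | b)) into a, now ((~ a) & ((~ a) | b))
step 3: absorb_and (→) rewrites ((~ a) & ((~ a) | b)) into (~ a), reaching cost 2 (bound 2)

(~ a)   [cost 2]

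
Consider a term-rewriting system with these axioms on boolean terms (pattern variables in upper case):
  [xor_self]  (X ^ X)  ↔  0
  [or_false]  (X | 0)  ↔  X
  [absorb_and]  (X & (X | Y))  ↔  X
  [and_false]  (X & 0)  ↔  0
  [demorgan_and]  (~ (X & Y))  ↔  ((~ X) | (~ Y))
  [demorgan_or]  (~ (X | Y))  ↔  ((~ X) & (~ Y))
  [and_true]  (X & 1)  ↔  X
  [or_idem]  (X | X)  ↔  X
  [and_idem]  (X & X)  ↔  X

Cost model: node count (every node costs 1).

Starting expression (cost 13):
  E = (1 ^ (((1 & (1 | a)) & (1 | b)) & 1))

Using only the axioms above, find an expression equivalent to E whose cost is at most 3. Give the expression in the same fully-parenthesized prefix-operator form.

1. [absorb_and →] (1 & (1 | a))  →  1;  E = (1 ^ ((1 & (1 | b)) & 1))
2. [absorb_and →] (1 & (1 | b))  →  1;  E = (1 ^ (1 & 1))
3. [and_idem →] (1 & 1)  →  1;  cost 3 ≤ 3, done

(1 ^ 1)   [cost 3]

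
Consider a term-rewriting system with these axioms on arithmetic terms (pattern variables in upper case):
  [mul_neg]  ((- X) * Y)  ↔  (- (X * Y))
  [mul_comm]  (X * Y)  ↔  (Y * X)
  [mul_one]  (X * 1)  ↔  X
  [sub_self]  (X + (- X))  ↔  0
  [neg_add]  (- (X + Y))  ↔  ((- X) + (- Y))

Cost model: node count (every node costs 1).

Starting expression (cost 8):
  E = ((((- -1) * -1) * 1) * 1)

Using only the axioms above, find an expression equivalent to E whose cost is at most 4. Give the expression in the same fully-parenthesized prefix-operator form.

(1) ((((- -1) * -1) * 1) * 1)  =[mul_one →]=  (((- -1) * -1) * 1)
(2) ((- -1) * -1)  =[mul_neg →]=  (- (-1 * -1))    ⊢ ((- (-1 * -1)) * 1)
(3) ((- (-1 * -1)) * 1)  =[mul_one →]=  (- (-1 * -1))    ⊢ cost 4, within 4

(- (-1 * -1))   [cost 4]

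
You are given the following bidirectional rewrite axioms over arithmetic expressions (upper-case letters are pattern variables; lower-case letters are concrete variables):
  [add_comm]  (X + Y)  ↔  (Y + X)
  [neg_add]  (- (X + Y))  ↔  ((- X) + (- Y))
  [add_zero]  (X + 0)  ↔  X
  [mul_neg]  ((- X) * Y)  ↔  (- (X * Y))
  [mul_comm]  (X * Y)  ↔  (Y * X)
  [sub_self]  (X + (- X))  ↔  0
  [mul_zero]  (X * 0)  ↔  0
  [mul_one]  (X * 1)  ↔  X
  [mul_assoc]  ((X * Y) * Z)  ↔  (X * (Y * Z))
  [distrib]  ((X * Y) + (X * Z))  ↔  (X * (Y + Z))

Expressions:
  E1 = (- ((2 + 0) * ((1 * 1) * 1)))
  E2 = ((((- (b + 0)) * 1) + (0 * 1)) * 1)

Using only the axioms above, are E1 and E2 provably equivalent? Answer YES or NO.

NO

Every axiom is a valid identity, so a rewrite proof would force E1 and E2 to agree under every assignment.
At b=0: E1 = -2 but E2 = 0; they differ, so no derivation exists.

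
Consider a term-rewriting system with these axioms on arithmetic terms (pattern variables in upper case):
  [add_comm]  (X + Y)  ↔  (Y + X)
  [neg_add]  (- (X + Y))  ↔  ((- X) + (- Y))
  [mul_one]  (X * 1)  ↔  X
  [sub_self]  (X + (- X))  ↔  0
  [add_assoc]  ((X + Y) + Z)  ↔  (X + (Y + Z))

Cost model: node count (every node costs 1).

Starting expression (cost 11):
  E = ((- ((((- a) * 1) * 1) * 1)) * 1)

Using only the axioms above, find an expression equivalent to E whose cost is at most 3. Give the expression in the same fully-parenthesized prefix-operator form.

(- (- a))   [cost 3]

(1) ((- a) * 1)  =[mul_one →]=  (- a)    ⊢ ((- (((- a) * 1) * 1)) * 1)
(2) (((- a) * 1) * 1)  =[mul_one →]=  ((- a) * 1)    ⊢ ((- ((- a) * 1)) * 1)
(3) ((- ((- a) * 1)) * 1)  =[mul_one →]=  (- ((- a) * 1))
(4) ((- a) * 1)  =[mul_one →]=  (- a)    ⊢ cost 3, within 3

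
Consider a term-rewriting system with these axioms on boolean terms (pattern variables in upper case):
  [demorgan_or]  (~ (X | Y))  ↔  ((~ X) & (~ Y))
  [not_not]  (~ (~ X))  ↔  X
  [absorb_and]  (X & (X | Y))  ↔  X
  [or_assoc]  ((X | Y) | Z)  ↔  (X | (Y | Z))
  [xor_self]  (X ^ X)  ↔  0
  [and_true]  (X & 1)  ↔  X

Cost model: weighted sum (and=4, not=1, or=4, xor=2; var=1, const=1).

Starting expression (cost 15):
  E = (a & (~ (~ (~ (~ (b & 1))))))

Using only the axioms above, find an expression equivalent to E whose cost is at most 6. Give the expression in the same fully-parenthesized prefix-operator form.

step 1: not_not (→) rewrites (~ (~ (~ (b & 1)))) into (~ (b & 1)), now (a & (~ (~ (b & 1))))
step 2: not_not (→) rewrites (~ (~ (b & 1))) into (b & 1), now (a & (b & 1))
step 3: and_true (→) rewrites (b & 1) into b, reaching cost 6 (bound 6)

(a & b)   [cost 6]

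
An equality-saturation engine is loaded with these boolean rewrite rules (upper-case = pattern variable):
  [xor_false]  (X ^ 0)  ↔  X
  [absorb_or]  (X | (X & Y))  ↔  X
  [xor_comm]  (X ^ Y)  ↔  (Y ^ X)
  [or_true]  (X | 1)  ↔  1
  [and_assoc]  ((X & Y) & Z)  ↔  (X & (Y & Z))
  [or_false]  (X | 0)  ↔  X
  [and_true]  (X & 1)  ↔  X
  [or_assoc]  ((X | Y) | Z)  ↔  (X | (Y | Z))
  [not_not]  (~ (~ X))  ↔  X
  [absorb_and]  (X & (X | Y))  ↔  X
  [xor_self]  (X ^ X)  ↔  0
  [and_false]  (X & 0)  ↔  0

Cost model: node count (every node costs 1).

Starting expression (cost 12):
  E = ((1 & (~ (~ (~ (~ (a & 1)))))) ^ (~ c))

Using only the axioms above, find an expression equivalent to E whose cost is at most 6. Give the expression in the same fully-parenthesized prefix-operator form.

((1 & a) ^ (~ c))   [cost 6]

(1) (~ (~ (a & 1)))  =[not_not →]=  (a & 1)    ⊢ ((1 & (~ (~ (a & 1)))) ^ (~ c))
(2) (a & 1)  =[and_true →]=  a    ⊢ ((1 & (~ (~ a))) ^ (~ c))
(3) (~ (~ a))  =[not_not →]=  a    ⊢ cost 6, within 6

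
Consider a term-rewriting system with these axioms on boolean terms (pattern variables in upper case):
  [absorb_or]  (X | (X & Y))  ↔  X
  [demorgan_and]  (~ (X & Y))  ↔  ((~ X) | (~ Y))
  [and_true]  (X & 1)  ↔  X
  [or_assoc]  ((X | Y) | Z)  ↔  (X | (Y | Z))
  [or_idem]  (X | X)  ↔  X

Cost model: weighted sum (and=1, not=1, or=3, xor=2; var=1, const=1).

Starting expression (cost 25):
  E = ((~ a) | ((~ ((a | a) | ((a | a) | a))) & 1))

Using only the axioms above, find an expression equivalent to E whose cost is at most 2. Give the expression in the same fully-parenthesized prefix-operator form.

(~ a)   [cost 2]

1. [or_idem →] (a | a)  →  a;  E = ((~ a) | ((~ ((a | a) | (a | a))) & 1))
2. [and_true →] ((~ ((a | a) | (a | a))) & 1)  →  (~ ((a | a) | (a | a)));  E = ((~ a) | (~ ((a | a) | (a | a))))
3. [or_idem →] ((a | a) | (a | a))  →  (a | a);  E = ((~ a) | (~ (a | a)))
4. [or_idem →] (a | a)  →  a;  E = ((~ a) | (~ a))
5. [or_idem →] ((~ a) | (~ a))  →  (~ a);  cost 2 ≤ 2, done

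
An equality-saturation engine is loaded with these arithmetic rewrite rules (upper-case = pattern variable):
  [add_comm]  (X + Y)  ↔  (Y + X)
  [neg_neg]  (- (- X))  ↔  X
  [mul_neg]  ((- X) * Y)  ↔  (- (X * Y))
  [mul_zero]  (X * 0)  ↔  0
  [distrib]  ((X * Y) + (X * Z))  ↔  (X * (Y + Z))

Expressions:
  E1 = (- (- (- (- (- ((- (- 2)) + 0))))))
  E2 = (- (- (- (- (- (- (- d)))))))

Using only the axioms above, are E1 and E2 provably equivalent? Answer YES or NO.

NO

The axioms are sound identities: if E1 ↔* E2 then E1 and E2 evaluate identically under any assignment.
Under d=0: E1 evaluates to -2, E2 to 0. Distinct ⇒ no rewrite sequence connects them.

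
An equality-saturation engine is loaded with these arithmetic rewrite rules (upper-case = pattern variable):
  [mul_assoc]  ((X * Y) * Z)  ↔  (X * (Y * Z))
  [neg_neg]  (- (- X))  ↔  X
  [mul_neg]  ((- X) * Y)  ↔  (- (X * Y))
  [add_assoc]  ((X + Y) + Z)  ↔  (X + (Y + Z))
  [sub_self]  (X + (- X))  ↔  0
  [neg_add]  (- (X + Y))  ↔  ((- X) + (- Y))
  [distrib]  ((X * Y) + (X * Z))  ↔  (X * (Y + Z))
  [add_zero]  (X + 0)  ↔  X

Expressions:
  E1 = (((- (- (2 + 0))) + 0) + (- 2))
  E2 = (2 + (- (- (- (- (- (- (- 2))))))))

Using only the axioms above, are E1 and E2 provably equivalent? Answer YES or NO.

1. [neg_neg →] (- (- (2 + 0)))  →  (2 + 0);  E1 = (((2 + 0) + 0) + (- 2))
2. [add_zero →] ((2 + 0) + 0)  →  (2 + 0);  E1 = ((2 + 0) + (- 2))
3. [add_zero →] (2 + 0)  →  2;  E1 = (2 + (- 2))
4. [neg_neg ←] (- 2)  →  (- (- (- 2)));  E1 = (2 + (- (- (- 2))))
5. [neg_neg ←] 2  →  (- (- 2));  E1 = (2 + (- (- (- (- (- 2))))))
6. [neg_neg ←] (- (- (- (- (- 2)))))  →  (- (- (- (- (- (- (- 2)))))));  this is E2

YES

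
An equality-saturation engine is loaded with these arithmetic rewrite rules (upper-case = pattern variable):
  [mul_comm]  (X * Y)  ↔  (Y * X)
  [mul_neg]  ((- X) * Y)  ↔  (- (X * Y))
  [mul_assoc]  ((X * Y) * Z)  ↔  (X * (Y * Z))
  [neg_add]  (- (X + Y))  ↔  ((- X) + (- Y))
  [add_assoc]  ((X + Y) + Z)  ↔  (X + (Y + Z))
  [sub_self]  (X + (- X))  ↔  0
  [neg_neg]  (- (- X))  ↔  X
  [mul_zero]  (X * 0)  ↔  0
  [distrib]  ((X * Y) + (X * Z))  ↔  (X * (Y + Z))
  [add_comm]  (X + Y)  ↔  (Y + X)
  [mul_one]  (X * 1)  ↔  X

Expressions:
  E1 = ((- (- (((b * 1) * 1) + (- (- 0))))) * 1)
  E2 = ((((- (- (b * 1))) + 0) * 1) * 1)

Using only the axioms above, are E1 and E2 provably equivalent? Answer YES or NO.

YES

step 1: neg_neg (→) rewrites (- (- (((b * 1) * 1) + (- (- 0))))) into (((b * 1) * 1) + (- (- 0))), now ((((b * 1) * 1) + (- (- 0))) * 1)
step 2: mul_one (→) rewrites (b * 1) into b, now (((b * 1) + (- (- 0))) * 1)
step 3: mul_one (→) rewrites (((b * 1) + (- (- 0))) * 1) into ((b * 1) + (- (- 0)))
step 4: mul_one (→) rewrites (b * 1) into b, now (b + (- (- 0)))
step 5: neg_neg (→) rewrites (- (- 0)) into 0, now (b + 0)
step 6: mul_one (←) rewrites (b + 0) into ((b + 0) * 1)
step 7: mul_one (←) rewrites (b + 0) into ((b + 0) * 1), now (((b + 0) * 1) * 1)
step 8: mul_one (←) rewrites b into (b * 1), now ((((b * 1) + 0) * 1) * 1)
step 9: neg_neg (←) rewrites (b * 1) into (- (- (b * 1))), which is E2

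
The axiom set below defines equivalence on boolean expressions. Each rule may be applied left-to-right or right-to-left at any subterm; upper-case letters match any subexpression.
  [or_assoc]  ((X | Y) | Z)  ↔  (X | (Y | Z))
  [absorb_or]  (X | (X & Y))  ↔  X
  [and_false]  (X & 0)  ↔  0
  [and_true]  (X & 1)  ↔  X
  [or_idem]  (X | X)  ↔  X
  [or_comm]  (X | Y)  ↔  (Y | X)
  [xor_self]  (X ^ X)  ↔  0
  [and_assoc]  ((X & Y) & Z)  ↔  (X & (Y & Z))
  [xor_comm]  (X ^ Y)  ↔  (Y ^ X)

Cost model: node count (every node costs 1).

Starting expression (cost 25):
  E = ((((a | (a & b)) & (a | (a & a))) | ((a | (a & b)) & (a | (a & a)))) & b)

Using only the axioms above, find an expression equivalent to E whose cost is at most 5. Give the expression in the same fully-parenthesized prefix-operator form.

((a & a) & b)   [cost 5]

step 1: or_idem (→) rewrites (((a | (a & b)) & (a | (a & a))) | ((a | (a & b)) & (a | (a & a)))) into ((a | (a & b)) & (a | (a & a))), now (((a | (a & b)) & (a | (a & a))) & b)
step 2: absorb_or (→) rewrites (a | (a & a)) into a, now (((a | (a & b)) & a) & b)
step 3: absorb_or (→) rewrites (a | (a & b)) into a, reaching cost 5 (bound 5)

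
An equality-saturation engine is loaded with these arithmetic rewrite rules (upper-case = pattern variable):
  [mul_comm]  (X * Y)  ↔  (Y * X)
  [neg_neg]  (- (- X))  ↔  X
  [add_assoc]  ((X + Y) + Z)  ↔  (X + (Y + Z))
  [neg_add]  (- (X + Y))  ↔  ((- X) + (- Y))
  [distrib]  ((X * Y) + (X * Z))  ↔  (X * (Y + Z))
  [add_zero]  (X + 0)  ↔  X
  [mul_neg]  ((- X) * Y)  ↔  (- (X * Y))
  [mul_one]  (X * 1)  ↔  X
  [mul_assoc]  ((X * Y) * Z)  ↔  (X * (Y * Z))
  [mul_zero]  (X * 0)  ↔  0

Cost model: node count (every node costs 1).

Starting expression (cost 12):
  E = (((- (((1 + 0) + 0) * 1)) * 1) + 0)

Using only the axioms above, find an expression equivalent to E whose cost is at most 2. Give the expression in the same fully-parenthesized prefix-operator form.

(- 1)   [cost 2]

1. [add_zero →] ((1 + 0) + 0)  →  (1 + 0);  E = (((- ((1 + 0) * 1)) * 1) + 0)
2. [add_zero →] (((- ((1 + 0) * 1)) * 1) + 0)  →  ((- ((1 + 0) * 1)) * 1)
3. [mul_one →] ((- ((1 + 0) * 1)) * 1)  →  (- ((1 + 0) * 1))
4. [mul_one →] ((1 + 0) * 1)  →  (1 + 0);  E = (- (1 + 0))
5. [add_zero →] (1 + 0)  →  1;  cost 2 ≤ 2, done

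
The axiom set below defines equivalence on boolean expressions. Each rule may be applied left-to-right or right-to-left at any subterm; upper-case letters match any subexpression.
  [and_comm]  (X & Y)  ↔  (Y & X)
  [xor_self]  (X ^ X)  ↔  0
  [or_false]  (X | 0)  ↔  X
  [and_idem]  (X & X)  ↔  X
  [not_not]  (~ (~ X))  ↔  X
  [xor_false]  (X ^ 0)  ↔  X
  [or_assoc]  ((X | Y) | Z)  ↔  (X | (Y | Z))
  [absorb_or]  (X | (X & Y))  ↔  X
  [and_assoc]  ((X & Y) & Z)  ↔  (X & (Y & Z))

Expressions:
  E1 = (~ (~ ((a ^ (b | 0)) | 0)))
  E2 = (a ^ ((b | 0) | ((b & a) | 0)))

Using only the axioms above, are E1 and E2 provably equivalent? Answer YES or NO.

(1) (b | 0)  =[or_false →]=  b    ⊢ (~ (~ ((a ^ b) | 0)))
(2) ((a ^ b) | 0)  =[or_false →]=  (a ^ b)    ⊢ (~ (~ (a ^ b)))
(3) (~ (~ (a ^ b)))  =[not_not →]=  (a ^ b)
(4) b  =[absorb_or ←]=  (b | (b & a))    ⊢ (a ^ (b | (b & a)))
(5) (b & a)  =[or_false ←]=  ((b & a) | 0)    ⊢ (a ^ (b | ((b & a) | 0)))
(6) b  =[or_false ←]=  (b | 0)    ⊢ E2

YES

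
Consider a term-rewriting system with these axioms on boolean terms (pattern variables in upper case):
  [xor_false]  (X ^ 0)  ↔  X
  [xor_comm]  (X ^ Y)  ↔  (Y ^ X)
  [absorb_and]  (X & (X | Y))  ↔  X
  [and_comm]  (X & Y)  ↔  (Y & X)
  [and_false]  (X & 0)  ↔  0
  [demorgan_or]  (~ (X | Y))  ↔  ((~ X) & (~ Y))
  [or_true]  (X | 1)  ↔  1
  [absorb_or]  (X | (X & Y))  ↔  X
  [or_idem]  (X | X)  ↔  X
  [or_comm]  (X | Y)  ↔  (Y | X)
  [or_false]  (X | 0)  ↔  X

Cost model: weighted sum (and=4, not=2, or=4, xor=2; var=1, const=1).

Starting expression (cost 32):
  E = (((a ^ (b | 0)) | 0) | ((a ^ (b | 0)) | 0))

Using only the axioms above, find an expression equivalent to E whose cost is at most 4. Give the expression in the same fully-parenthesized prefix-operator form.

(1) (((a ^ (b | 0)) | 0) | ((a ^ (b | 0)) | 0))  =[or_idem →]=  ((a ^ (b | 0)) | 0)
(2) ((a ^ (b | 0)) | 0)  =[or_false →]=  (a ^ (b | 0))
(3) (b | 0)  =[or_false →]=  b    ⊢ cost 4, within 4

(a ^ b)   [cost 4]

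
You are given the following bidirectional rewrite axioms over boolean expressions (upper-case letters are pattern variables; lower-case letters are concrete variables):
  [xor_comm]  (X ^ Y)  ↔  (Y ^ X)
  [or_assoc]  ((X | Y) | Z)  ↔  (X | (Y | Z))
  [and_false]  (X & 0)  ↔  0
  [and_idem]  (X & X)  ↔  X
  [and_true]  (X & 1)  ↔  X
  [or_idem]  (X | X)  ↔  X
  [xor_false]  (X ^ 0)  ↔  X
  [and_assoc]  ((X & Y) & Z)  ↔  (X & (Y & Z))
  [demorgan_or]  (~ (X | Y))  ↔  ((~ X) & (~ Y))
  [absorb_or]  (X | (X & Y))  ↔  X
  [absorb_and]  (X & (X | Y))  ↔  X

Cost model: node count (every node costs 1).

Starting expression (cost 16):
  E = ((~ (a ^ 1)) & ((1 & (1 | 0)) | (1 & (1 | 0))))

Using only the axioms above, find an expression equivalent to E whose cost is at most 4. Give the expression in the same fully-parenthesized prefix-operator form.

(~ (a ^ 1))   [cost 4]

1. [or_idem →] ((1 & (1 | 0)) | (1 & (1 | 0)))  →  (1 & (1 | 0));  E = ((~ (a ^ 1)) & (1 & (1 | 0)))
2. [absorb_and →] (1 & (1 | 0))  →  1;  E = ((~ (a ^ 1)) & 1)
3. [and_true →] ((~ (a ^ 1)) & 1)  →  (~ (a ^ 1));  cost 4 ≤ 4, done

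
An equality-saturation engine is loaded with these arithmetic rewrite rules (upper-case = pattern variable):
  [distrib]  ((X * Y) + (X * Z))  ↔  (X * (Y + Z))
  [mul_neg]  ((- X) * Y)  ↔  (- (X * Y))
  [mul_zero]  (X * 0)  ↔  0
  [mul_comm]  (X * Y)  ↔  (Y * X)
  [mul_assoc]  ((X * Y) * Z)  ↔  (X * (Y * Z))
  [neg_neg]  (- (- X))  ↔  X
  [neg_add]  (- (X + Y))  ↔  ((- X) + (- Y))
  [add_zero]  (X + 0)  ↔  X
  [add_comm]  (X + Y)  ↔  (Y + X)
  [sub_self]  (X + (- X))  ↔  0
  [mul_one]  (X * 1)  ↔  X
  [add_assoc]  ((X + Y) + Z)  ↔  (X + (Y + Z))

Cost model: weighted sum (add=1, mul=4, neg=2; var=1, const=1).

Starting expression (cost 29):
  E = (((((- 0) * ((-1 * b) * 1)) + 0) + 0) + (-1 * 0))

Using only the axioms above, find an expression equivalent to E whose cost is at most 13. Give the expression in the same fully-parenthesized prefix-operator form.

((- 0) * (-1 * b))   [cost 13]

1. [add_zero →] (((- 0) * ((-1 * b) * 1)) + 0)  →  ((- 0) * ((-1 * b) * 1));  E = ((((- 0) * ((-1 * b) * 1)) + 0) + (-1 * 0))
2. [add_zero →] (((- 0) * ((-1 * b) * 1)) + 0)  →  ((- 0) * ((-1 * b) * 1));  E = (((- 0) * ((-1 * b) * 1)) + (-1 * 0))
3. [mul_zero →] (-1 * 0)  →  0;  E = (((- 0) * ((-1 * b) * 1)) + 0)
4. [mul_one →] ((-1 * b) * 1)  →  (-1 * b);  E = (((- 0) * (-1 * b)) + 0)
5. [add_zero →] (((- 0) * (-1 * b)) + 0)  →  ((- 0) * (-1 * b));  cost 13 ≤ 13, done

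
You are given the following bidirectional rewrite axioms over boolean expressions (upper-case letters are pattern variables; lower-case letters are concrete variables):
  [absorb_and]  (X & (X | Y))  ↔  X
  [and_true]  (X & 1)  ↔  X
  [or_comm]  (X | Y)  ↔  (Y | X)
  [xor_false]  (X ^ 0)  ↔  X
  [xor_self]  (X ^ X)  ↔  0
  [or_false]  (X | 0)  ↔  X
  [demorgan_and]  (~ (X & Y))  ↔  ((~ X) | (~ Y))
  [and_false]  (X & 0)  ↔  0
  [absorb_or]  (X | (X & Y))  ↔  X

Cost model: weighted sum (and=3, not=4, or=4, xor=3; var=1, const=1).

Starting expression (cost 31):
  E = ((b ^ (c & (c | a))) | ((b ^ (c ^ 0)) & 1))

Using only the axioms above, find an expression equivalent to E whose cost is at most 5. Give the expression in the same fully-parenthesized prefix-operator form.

step 1: xor_false (→) rewrites (c ^ 0) into c, now ((b ^ (c & (c | a))) | ((b ^ c) & 1))
step 2: absorb_and (→) rewrites (c & (c | a)) into c, now ((b ^ c) | ((b ^ c) & 1))
step 3: absorb_or (→) rewrites ((b ^ c) | ((b ^ c) & 1)) into (b ^ c), reaching cost 5 (bound 5)

(b ^ c)   [cost 5]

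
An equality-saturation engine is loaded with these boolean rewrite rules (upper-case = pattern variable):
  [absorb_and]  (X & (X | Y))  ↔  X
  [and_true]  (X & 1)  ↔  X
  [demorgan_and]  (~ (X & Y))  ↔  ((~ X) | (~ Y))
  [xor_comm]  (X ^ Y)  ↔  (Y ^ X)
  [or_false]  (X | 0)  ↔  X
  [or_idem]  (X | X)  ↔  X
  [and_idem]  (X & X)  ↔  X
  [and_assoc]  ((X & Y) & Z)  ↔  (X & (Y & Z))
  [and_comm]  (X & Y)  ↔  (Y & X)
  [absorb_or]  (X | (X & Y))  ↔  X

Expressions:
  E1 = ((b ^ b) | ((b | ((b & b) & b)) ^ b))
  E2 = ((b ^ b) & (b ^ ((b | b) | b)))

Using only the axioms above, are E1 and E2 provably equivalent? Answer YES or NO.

YES

step 1: and_idem (→) rewrites (b & b) into b, now ((b ^ b) | ((b | (b & b)) ^ b))
step 2: absorb_or (→) rewrites (b | (b & b)) into b, now ((b ^ b) | (b ^ b))
step 3: or_idem (→) rewrites ((b ^ b) | (b ^ b)) into (b ^ b)
step 4: and_idem (←) rewrites (b ^ b) into ((b ^ b) & (b ^ b))
step 5: or_idem (←) rewrites b into (b | b), now ((b ^ b) & (b ^ (b | b)))
step 6: or_idem (←) rewrites b into (b | b), which is E2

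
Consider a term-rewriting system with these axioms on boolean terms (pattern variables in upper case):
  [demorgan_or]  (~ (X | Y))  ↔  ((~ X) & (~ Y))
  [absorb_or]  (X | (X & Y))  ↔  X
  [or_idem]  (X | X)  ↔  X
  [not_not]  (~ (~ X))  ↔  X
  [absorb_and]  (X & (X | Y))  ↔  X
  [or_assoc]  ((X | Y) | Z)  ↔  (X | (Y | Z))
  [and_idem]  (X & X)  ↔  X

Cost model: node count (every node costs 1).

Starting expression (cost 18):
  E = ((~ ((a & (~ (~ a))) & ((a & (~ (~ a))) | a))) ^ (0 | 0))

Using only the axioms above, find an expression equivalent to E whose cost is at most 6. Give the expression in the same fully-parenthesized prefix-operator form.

1. [absorb_and →] ((a & (~ (~ a))) & ((a & (~ (~ a))) | a))  →  (a & (~ (~ a)));  E = ((~ (a & (~ (~ a)))) ^ (0 | 0))
2. [not_not →] (~ (~ a))  →  a;  E = ((~ (a & a)) ^ (0 | 0))
3. [and_idem →] (a & a)  →  a;  cost 6 ≤ 6, done

((~ a) ^ (0 | 0))   [cost 6]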